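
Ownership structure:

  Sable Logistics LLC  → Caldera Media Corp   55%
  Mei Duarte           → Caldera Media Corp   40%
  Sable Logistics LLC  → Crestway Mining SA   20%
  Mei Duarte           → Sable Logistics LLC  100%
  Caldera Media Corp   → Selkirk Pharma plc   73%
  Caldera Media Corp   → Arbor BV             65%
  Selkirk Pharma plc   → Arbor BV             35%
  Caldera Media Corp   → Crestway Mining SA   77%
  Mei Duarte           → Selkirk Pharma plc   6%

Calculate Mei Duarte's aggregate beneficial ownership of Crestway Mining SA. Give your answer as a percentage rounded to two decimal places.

93.15%

Mei reaches Crestway along 3 paths.
Via Caldera: 40% × 77% = 30.8%.
Via Sable → Caldera: 100% × 55% × 77% = 42.35%.
Via Sable: 100% × 20% = 20%.
Total: 30.8% + 42.35% + 20% = 93.15%.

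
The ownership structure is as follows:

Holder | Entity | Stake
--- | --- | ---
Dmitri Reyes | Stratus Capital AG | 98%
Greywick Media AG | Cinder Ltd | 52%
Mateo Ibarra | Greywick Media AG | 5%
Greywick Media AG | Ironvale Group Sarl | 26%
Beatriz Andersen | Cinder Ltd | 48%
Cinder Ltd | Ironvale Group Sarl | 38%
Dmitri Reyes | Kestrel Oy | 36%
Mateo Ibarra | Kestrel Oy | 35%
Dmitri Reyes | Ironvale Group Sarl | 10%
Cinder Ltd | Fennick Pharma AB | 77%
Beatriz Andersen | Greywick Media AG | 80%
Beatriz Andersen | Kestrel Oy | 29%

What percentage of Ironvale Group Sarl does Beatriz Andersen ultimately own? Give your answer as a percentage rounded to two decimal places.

Beatriz reaches Ironvale along 3 paths.
Via Cinder: 48% × 38% = 18.24%.
Via Greywick → Cinder: 80% × 52% × 38% = 15.808%.
Via Greywick: 80% × 26% = 20.8%.
Total: 18.24% + 15.808% + 20.8% = 54.848%.
Rounded: 54.85%.

54.85%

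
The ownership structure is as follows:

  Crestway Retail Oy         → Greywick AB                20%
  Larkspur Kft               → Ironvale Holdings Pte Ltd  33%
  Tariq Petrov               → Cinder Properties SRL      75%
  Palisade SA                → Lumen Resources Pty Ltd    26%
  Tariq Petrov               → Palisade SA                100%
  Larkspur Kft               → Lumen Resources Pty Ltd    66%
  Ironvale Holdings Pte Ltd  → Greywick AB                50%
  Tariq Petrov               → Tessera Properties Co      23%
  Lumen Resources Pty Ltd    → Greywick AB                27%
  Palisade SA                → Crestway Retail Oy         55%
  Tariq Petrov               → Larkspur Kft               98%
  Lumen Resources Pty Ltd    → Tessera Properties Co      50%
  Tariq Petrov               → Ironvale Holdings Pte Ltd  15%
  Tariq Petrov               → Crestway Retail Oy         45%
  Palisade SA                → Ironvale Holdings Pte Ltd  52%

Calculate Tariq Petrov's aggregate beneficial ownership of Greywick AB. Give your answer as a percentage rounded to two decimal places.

Tariq reaches Greywick along 7 paths.
Via Ironvale: 15% × 50% = 7.5%.
Via Palisade → Ironvale: 100% × 52% × 50% = 26%.
Via Larkspur → Ironvale: 98% × 33% × 50% = 16.17%.
Via Palisade → Lumen: 100% × 26% × 27% = 7.02%.
Via Larkspur → Lumen: 98% × 66% × 27% = 17.4636%.
Via Palisade → Crestway: 100% × 55% × 20% = 11%.
Via Crestway: 45% × 20% = 9%.
Total: 7.5% + 26% + 16.17% + 7.02% + 17.4636% + 11% + 9% = 94.1536%.
Rounded: 94.15%.

94.15%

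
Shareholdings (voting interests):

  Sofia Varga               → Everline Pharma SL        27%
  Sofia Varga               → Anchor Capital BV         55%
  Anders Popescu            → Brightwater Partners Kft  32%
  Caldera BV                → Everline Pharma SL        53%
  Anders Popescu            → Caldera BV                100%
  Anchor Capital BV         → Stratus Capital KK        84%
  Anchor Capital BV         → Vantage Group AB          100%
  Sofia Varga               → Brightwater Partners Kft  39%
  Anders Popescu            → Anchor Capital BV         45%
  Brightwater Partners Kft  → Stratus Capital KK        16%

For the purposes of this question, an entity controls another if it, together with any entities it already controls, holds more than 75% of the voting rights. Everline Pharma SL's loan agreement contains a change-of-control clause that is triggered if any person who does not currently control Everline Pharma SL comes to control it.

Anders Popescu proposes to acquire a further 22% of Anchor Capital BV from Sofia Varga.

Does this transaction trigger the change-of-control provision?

No

The purchase adds only to Anders's holdings (Sofia's stake shrinks), so Anders is the only person who could newly come to control Everline.
Anders holds 100% of Caldera, so Anders controls Caldera.
In Everline, Anders's side holds only 53%, not > 75%.
So before the transaction, Anders does not control Everline.
After the purchase, Anders's direct stake in Anchor rises to 45% + 22% = 67%, and Sofia's stake falls to 33%.
Anders's side now holds 67% of Anchor, not > 75%, so Anders still does not control Anchor.
After the transaction, Anders's side holds 53% of Everline, not > 75%, so Anders still does not control Everline.
No new person acquires control, so the clause is not triggered.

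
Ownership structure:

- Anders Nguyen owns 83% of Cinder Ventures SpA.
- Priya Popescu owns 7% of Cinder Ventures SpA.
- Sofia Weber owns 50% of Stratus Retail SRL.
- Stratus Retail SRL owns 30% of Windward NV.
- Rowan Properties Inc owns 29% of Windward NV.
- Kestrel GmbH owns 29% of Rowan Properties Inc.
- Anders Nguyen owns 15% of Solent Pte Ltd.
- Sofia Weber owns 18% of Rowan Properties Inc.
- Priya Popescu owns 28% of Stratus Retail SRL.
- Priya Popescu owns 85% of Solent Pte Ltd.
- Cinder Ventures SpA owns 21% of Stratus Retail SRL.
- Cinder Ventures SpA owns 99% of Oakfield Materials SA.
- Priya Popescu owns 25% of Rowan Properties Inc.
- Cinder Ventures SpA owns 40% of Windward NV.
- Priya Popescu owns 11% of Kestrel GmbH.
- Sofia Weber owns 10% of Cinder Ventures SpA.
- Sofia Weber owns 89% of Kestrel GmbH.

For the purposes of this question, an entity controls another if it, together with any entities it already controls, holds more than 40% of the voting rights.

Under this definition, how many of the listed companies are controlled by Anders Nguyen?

2

Anders holds 83% of Cinder, so Anders controls Cinder.
Cinder holds 99% of Oakfield, so Anders controls Oakfield.
No other company's threshold is met.
Anders controls 2 companies.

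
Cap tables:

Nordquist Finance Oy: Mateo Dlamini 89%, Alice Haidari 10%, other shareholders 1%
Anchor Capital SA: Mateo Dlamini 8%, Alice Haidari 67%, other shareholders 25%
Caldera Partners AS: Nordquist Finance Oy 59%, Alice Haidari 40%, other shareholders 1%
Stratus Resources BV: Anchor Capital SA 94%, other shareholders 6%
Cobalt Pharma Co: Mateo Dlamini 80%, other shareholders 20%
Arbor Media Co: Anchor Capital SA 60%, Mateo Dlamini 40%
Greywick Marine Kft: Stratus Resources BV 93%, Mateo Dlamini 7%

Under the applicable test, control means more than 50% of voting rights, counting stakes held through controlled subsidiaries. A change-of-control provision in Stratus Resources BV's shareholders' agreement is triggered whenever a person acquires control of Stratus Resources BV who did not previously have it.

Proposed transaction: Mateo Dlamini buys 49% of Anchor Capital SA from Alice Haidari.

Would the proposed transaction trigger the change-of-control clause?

The purchase adds only to Mateo's holdings (Alice's stake shrinks), so Mateo is the only person who could newly come to control Stratus.
Mateo holds 89% of Nordquist, so Mateo controls Nordquist.
Nordquist holds 59% of Caldera, so Mateo controls Caldera.
Mateo holds 80% of Cobalt, so Mateo controls Cobalt.
Neither Mateo nor any entity Mateo controls holds any voting interest in Stratus.
So before the transaction, Mateo does not control Stratus.
After the purchase, Mateo's direct stake in Anchor rises to 8% + 49% = 57%, and Alice's stake falls to 18%.
Mateo holds 57% of Anchor, so Mateo controls Anchor.
Anchor holds 94% of Stratus, so Mateo controls Stratus.
Mateo did not control Stratus before and does after, so the clause is triggered.

Yes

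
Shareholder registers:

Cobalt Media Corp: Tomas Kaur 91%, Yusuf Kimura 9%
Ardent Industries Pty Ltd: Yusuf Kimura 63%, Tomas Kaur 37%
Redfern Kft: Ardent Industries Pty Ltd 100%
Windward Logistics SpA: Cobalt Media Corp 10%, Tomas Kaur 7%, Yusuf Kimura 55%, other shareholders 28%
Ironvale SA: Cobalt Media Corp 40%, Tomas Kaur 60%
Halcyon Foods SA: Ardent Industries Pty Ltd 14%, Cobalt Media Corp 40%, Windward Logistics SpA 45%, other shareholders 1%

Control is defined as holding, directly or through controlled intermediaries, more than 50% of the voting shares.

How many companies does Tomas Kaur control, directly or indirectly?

2

Tomas holds 91% of Cobalt, so Tomas controls Cobalt.
Cobalt and Tomas together hold 40% + 60% = 100% of Ironvale, so Tomas controls Ironvale.
No other company's threshold is met.
Tomas controls 2 companies.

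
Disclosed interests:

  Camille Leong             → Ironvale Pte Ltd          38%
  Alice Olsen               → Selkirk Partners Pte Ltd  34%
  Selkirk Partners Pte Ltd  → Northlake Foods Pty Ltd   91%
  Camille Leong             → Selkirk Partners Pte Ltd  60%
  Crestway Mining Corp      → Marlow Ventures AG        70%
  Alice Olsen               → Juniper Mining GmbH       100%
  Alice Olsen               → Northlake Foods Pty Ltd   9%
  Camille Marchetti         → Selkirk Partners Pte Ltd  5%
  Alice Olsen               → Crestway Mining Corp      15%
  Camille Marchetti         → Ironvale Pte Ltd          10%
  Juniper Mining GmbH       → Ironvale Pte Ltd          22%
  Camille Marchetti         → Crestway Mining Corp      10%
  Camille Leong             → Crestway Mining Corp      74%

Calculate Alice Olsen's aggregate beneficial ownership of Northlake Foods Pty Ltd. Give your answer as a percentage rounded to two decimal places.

Alice reaches Northlake along 2 paths.
Via Selkirk: 34% × 91% = 30.94%.
Direct stake: 9% = 9%.
Total: 30.94% + 9% = 39.94%.

39.94%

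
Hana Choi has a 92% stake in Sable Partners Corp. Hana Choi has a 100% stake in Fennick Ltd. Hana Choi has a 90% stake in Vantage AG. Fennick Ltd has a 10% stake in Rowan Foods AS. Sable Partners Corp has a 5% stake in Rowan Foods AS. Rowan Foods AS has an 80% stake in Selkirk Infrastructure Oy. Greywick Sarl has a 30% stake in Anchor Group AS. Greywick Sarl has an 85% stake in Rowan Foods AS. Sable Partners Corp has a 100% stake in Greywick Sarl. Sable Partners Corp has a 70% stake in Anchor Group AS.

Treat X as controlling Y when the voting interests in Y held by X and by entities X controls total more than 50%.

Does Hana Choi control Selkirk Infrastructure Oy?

Hana holds 100% of Fennick, so Hana controls Fennick.
Hana holds 92% of Sable, so Hana controls Sable.
Sable holds 100% of Greywick, so Hana controls Greywick.
Greywick and Sable and Fennick together hold 85% + 5% + 10% = 100% of Rowan, so Hana controls Rowan.
Rowan holds 80% of Selkirk, so Hana controls Selkirk.

Yes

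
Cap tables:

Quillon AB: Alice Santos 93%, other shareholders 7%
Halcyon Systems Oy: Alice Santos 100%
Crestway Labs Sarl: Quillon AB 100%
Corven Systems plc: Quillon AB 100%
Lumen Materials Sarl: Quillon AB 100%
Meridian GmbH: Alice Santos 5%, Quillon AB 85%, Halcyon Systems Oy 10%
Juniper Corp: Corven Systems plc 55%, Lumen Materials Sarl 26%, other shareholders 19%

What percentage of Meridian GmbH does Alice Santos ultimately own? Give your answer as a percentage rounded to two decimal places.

94.05%

Alice reaches Meridian along 3 paths.
Direct stake: 5% = 5%.
Via Quillon: 93% × 85% = 79.05%.
Via Halcyon: 100% × 10% = 10%.
Total: 5% + 79.05% + 10% = 94.05%.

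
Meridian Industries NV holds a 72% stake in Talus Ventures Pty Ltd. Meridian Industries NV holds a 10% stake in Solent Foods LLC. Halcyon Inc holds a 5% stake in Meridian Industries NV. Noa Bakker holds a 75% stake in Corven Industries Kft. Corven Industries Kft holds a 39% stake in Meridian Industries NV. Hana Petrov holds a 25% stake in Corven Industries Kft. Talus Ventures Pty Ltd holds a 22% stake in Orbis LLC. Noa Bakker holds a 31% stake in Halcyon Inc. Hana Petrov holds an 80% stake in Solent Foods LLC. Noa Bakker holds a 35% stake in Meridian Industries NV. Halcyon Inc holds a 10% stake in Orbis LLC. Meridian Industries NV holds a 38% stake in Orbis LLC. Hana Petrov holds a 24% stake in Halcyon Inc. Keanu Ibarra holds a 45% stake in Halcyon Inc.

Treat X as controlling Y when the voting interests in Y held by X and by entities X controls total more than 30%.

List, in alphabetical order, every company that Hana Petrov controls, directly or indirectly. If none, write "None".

Hana holds 80% of Solent, so Hana controls Solent.
No other company's threshold is met.

Solent Foods LLC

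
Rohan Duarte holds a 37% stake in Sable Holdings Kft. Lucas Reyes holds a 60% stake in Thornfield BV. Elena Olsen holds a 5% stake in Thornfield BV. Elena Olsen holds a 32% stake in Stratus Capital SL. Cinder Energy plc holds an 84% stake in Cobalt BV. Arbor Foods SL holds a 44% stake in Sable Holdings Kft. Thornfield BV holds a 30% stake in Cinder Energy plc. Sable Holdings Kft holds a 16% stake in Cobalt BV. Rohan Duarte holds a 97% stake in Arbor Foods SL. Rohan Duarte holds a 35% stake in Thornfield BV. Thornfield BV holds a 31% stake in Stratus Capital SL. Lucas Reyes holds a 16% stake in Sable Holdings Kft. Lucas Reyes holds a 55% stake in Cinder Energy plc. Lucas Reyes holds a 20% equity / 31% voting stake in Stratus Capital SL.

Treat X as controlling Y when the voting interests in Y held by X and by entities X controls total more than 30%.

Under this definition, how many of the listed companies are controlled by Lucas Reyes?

4

Lucas holds 60% of Thornfield, so Lucas controls Thornfield.
Thornfield and Lucas together hold 30% + 55% = 85% of Cinder, so Lucas controls Cinder.
Thornfield and Lucas together hold 31% + 31% = 62% of Stratus, so Lucas controls Stratus.
Cinder holds 84% of Cobalt, so Lucas controls Cobalt.
No other company's threshold is met.
Lucas controls 4 companies.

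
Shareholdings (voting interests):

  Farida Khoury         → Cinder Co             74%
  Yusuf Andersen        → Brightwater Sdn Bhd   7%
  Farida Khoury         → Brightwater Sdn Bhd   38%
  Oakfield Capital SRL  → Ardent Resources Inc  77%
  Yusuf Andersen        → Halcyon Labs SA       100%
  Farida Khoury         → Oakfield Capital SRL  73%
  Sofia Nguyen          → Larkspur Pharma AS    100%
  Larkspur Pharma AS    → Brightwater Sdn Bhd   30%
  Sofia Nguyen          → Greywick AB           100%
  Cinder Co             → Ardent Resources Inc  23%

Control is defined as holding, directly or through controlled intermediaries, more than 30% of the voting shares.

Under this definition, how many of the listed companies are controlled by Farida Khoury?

Farida holds 73% of Oakfield, so Farida controls Oakfield.
Farida holds 38% of Brightwater, so Farida controls Brightwater.
Farida holds 74% of Cinder, so Farida controls Cinder.
Cinder and Oakfield together hold 23% + 77% = 100% of Ardent, so Farida controls Ardent.
No other company's threshold is met.
Farida controls 4 companies.

4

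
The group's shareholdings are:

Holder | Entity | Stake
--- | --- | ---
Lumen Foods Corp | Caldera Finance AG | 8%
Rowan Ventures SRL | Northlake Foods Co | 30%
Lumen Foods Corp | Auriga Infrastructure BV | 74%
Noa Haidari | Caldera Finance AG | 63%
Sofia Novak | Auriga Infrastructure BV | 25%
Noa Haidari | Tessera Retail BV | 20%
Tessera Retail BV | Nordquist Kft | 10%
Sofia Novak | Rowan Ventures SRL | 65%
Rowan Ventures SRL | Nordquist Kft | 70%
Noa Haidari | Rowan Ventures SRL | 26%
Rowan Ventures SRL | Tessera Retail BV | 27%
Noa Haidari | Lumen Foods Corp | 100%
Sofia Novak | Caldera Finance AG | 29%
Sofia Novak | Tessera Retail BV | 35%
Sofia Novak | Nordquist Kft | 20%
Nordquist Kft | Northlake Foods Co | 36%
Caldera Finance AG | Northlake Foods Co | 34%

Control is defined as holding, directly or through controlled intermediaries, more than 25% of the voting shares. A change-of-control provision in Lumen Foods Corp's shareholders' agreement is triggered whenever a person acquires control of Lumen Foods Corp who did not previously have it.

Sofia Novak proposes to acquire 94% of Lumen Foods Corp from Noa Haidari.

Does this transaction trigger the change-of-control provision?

Yes

The purchase adds only to Sofia's holdings (Noa's stake shrinks), so Sofia is the only person who could newly come to control Lumen.
Sofia holds 65% of Rowan, so Sofia controls Rowan.
Sofia and Rowan together hold 35% + 27% = 62% of Tessera, so Sofia controls Tessera.
Sofia holds 29% of Caldera, so Sofia controls Caldera.
Tessera and Rowan and Sofia together hold 10% + 70% + 20% = 100% of Nordquist, so Sofia controls Nordquist.
Rowan and Caldera and Nordquist together hold 30% + 34% + 36% = 100% of Northlake, so Sofia controls Northlake.
Neither Sofia nor any entity Sofia controls holds any voting interest in Lumen.
So before the transaction, Sofia does not control Lumen.
After the purchase, Sofia holds 94% of Lumen directly, and Noa's stake falls to 6%.
Sofia holds 94% of Lumen, so Sofia controls Lumen.
Sofia did not control Lumen before and does after, so the clause is triggered.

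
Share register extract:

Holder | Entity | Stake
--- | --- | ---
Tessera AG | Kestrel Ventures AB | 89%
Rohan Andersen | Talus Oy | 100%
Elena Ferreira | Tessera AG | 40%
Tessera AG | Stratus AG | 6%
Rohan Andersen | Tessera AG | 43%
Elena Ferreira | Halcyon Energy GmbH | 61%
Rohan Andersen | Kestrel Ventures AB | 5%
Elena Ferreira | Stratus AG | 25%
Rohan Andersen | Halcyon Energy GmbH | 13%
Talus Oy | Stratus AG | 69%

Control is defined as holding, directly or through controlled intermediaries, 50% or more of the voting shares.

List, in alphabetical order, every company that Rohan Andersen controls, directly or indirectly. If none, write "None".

Stratus AG, Talus Oy

Rohan holds 100% of Talus, so Rohan controls Talus.
Talus holds 69% of Stratus, so Rohan controls Stratus.
No other company's threshold is met.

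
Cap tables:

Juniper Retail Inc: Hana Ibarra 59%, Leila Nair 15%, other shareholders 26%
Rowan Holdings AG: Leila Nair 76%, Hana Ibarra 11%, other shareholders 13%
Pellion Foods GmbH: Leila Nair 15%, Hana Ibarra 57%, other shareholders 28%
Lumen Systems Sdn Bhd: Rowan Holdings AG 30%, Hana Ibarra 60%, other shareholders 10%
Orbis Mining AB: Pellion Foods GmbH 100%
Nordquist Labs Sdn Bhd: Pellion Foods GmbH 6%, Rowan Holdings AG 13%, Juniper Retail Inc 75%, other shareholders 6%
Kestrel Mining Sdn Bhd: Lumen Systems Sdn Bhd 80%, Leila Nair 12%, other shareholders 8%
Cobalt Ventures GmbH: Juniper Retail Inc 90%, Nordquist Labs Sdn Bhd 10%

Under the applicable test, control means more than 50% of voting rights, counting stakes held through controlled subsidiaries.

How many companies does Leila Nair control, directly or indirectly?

1

Leila holds 76% of Rowan, so Leila controls Rowan.
No other company's threshold is met.
Leila controls 1 company.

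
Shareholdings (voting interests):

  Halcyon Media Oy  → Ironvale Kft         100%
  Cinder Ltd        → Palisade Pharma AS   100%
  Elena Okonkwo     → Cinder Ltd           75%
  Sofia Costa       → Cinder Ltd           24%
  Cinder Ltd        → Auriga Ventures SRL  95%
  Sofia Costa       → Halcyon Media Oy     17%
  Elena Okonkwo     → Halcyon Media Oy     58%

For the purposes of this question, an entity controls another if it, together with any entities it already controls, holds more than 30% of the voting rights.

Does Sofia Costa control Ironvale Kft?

No

Sofia's largest direct stake is 24% in Cinder, which does not meet the threshold, so Sofia controls no company.
Neither Sofia nor any entity Sofia controls holds any voting interest in Ironvale.
So Sofia does not control Ironvale.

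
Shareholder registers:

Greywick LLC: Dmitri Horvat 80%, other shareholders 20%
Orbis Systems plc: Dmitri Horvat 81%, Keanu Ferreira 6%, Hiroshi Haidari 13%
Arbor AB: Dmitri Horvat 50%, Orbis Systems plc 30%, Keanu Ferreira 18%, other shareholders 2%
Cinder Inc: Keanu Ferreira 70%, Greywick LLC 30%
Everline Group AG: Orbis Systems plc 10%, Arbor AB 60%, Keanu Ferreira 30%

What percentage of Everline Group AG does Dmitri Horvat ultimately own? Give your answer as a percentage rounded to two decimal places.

52.68%

Dmitri reaches Everline along 3 paths.
Via Orbis: 81% × 10% = 8.1%.
Via Arbor: 50% × 60% = 30%.
Via Orbis → Arbor: 81% × 30% × 60% = 14.58%.
Total: 8.1% + 30% + 14.58% = 52.68%.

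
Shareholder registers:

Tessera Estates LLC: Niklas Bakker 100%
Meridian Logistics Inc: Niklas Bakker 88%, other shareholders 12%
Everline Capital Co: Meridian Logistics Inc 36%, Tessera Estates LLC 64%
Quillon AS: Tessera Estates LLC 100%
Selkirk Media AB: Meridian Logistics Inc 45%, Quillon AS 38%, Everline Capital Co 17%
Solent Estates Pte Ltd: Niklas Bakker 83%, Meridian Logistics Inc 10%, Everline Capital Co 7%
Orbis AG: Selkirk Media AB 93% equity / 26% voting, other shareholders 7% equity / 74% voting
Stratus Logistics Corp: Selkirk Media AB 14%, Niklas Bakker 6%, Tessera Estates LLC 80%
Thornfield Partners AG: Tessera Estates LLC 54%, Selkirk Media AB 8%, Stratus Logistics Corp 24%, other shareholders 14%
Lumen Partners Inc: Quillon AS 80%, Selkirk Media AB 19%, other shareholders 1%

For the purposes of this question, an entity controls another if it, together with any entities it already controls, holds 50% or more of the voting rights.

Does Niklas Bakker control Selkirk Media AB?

Yes

Niklas holds 100% of Tessera, so Niklas controls Tessera.
Tessera holds 100% of Quillon, so Niklas controls Quillon.
Niklas holds 88% of Meridian, so Niklas controls Meridian.
Meridian and Tessera together hold 36% + 64% = 100% of Everline, so Niklas controls Everline.
Meridian and Quillon and Everline together hold 45% + 38% + 17% = 100% of Selkirk, so Niklas controls Selkirk.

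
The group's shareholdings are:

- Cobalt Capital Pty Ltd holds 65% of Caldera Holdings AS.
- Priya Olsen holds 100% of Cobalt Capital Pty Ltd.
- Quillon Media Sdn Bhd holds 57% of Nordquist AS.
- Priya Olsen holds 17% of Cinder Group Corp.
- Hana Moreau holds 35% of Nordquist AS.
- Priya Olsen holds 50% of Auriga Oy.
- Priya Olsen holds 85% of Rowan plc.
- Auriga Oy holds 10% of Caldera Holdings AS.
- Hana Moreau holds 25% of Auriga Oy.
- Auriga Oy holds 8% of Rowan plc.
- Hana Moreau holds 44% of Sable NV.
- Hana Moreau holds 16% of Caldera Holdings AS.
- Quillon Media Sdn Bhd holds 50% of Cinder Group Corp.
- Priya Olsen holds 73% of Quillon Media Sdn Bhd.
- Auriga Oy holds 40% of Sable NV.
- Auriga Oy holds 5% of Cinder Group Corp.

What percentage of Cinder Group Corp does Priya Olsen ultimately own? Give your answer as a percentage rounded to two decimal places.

56.00%

Priya reaches Cinder along 3 paths.
Via Auriga: 50% × 5% = 2.5%.
Direct stake: 17% = 17%.
Via Quillon: 73% × 50% = 36.5%.
Total: 2.5% + 17% + 36.5% = 56%.
Rounded: 56.00%.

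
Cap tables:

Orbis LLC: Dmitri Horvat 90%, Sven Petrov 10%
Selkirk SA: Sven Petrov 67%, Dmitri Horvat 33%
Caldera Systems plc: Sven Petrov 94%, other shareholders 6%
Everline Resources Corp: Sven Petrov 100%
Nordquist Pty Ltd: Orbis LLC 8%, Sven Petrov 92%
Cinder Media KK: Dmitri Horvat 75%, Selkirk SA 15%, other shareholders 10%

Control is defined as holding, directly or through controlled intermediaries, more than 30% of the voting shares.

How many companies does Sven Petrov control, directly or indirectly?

4

Sven holds 67% of Selkirk, so Sven controls Selkirk.
Sven holds 94% of Caldera, so Sven controls Caldera.
Sven holds 100% of Everline, so Sven controls Everline.
Sven holds 92% of Nordquist, so Sven controls Nordquist.
No other company's threshold is met.
Sven controls 4 companies.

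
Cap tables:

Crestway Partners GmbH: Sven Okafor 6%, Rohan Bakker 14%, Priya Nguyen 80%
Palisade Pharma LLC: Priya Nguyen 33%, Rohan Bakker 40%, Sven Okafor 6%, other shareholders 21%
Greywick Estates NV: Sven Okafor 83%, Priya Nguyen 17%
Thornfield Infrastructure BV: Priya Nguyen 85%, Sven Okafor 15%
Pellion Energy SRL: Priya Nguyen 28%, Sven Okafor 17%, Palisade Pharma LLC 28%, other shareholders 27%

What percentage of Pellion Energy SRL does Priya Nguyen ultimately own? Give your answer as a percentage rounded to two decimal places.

Priya reaches Pellion along 2 paths.
Direct stake: 28% = 28%.
Via Palisade: 33% × 28% = 9.24%.
Total: 28% + 9.24% = 37.24%.

37.24%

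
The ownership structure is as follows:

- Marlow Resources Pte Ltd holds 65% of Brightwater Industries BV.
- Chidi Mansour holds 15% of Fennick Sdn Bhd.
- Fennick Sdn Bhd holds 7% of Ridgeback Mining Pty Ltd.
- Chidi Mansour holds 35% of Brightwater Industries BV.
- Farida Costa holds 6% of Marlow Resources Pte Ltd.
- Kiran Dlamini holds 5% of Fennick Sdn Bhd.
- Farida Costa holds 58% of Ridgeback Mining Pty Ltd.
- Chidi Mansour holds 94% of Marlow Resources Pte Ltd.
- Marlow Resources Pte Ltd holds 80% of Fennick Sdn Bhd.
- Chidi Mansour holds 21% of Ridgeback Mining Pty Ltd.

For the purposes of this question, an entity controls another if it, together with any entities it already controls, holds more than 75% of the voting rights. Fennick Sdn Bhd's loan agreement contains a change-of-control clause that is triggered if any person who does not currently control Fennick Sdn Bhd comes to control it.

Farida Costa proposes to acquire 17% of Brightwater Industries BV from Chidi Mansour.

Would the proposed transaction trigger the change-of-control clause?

No

The purchase adds only to Farida's holdings (Chidi's stake shrinks), so Farida is the only person who could newly come to control Fennick.
Farida's largest direct stake is 58% in Ridgeback, which does not meet the threshold, so Farida controls no company.
Neither Farida nor any entity Farida controls holds any voting interest in Fennick.
So before the transaction, Farida does not control Fennick.
After the purchase, Farida holds 17% of Brightwater directly, and Chidi's stake falls to 18%.
Farida's side now holds 17% of Brightwater, not > 75%, so Farida still does not control Brightwater.
After the transaction, neither Farida nor any entity Farida controls holds a voting interest in Fennick, so Farida still does not control it.
No new person acquires control, so the clause is not triggered.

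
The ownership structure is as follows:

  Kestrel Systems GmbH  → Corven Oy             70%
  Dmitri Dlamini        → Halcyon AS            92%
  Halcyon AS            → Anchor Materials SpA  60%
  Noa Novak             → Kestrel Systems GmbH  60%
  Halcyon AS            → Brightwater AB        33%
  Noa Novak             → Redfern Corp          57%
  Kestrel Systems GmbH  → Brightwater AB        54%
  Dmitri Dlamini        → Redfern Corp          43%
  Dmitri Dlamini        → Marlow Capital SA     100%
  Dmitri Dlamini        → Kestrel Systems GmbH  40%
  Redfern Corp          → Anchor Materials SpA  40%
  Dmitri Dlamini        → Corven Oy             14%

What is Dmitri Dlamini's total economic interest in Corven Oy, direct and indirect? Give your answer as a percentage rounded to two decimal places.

42.00%

Dmitri reaches Corven along 2 paths.
Via Kestrel: 40% × 70% = 28%.
Direct stake: 14% = 14%.
Total: 28% + 14% = 42%.
Rounded: 42.00%.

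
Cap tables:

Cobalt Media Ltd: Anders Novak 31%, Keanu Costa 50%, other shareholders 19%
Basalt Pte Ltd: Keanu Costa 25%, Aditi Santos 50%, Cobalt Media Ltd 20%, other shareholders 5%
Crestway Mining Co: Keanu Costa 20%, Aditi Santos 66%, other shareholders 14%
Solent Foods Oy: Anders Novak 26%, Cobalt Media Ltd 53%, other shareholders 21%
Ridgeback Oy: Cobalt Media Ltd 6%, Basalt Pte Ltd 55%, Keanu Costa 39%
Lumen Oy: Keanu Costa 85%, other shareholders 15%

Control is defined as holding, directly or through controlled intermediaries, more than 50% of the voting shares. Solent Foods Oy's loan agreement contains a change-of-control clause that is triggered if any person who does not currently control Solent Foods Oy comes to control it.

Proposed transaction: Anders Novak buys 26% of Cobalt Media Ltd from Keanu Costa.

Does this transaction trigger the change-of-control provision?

The purchase adds only to Anders's holdings (Keanu's stake shrinks), so Anders is the only person who could newly come to control Solent.
Anders's largest direct stake is 31% in Cobalt, which does not meet the threshold, so Anders controls no company.
In Solent, Anders's side holds only 26%, not > 50%.
So before the transaction, Anders does not control Solent.
After the purchase, Anders's direct stake in Cobalt rises to 31% + 26% = 57%, and Keanu's stake falls to 24%.
Anders holds 57% of Cobalt, so Anders controls Cobalt.
Anders and Cobalt together hold 26% + 53% = 79% of Solent, so Anders controls Solent.
Anders did not control Solent before and does after, so the clause is triggered.

Yes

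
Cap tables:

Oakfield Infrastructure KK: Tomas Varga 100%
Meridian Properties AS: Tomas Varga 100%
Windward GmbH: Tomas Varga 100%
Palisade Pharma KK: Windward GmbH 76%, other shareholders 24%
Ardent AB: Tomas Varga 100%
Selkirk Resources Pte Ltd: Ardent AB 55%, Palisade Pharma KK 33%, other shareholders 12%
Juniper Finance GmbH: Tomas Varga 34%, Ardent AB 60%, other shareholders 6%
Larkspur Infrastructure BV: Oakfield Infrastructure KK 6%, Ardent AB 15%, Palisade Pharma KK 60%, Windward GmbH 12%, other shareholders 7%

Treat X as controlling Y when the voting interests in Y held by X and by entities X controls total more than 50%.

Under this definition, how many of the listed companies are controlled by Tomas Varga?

Tomas holds 100% of Oakfield, so Tomas controls Oakfield.
Tomas holds 100% of Meridian, so Tomas controls Meridian.
Tomas holds 100% of Windward, so Tomas controls Windward.
Windward holds 76% of Palisade, so Tomas controls Palisade.
Tomas holds 100% of Ardent, so Tomas controls Ardent.
Ardent and Palisade together hold 55% + 33% = 88% of Selkirk, so Tomas controls Selkirk.
Tomas and Ardent together hold 34% + 60% = 94% of Juniper, so Tomas controls Juniper.
Oakfield and Ardent and Palisade and Windward together hold 6% + 15% + 60% + 12% = 93% of Larkspur, so Tomas controls Larkspur.
Tomas controls 8 companies.

8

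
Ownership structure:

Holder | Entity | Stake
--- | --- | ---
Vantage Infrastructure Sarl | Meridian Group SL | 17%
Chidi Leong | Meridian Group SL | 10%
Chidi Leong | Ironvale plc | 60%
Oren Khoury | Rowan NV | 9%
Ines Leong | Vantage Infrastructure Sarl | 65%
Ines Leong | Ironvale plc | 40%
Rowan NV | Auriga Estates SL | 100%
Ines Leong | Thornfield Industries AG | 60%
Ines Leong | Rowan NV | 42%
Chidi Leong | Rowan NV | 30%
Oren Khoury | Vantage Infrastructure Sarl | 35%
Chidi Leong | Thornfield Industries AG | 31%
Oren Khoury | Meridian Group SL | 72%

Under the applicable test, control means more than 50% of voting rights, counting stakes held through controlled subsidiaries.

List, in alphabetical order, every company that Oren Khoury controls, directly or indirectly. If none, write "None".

Oren holds 72% of Meridian, so Oren controls Meridian.
No other company's threshold is met.

Meridian Group SL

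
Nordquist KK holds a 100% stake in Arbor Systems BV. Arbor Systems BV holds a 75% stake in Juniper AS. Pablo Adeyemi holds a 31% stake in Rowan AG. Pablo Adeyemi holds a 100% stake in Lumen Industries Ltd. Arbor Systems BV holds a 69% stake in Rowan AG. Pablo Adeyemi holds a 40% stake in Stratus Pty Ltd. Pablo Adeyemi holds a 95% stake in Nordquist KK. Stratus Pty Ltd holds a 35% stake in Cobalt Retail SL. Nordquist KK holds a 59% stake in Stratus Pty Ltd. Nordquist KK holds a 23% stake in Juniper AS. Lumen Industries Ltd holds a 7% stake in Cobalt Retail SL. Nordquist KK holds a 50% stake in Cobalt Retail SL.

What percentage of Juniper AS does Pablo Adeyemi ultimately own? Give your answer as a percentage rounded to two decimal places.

93.10%

Pablo reaches Juniper along 2 paths.
Via Nordquist: 95% × 23% = 21.85%.
Via Nordquist → Arbor: 95% × 100% × 75% = 71.25%.
Total: 21.85% + 71.25% = 93.1%.
Rounded: 93.10%.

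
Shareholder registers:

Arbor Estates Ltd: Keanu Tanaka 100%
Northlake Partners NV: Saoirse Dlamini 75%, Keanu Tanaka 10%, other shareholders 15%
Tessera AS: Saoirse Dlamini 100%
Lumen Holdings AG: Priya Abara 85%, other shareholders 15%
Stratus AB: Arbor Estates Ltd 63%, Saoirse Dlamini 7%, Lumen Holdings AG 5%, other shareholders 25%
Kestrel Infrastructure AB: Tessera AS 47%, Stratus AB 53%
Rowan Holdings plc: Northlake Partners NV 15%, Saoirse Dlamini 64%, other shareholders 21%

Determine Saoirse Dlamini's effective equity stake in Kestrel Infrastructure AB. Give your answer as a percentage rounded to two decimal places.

50.71%

Saoirse reaches Kestrel along 2 paths.
Via Tessera: 100% × 47% = 47%.
Via Stratus: 7% × 53% = 3.71%.
Total: 47% + 3.71% = 50.71%.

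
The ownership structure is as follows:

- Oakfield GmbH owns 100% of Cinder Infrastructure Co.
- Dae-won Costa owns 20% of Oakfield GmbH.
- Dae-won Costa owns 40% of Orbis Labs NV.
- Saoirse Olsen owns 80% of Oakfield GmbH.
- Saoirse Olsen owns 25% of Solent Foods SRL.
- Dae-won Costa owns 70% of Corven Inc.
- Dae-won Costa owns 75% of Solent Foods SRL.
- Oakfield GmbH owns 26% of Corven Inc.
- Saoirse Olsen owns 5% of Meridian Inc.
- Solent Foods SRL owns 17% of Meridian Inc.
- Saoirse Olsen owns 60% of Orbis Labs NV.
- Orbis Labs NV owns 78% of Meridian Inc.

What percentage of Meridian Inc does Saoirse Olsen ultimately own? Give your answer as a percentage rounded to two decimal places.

Saoirse reaches Meridian along 3 paths.
Via Orbis: 60% × 78% = 46.8%.
Via Solent: 25% × 17% = 4.25%.
Direct stake: 5% = 5%.
Total: 46.8% + 4.25% + 5% = 56.05%.

56.05%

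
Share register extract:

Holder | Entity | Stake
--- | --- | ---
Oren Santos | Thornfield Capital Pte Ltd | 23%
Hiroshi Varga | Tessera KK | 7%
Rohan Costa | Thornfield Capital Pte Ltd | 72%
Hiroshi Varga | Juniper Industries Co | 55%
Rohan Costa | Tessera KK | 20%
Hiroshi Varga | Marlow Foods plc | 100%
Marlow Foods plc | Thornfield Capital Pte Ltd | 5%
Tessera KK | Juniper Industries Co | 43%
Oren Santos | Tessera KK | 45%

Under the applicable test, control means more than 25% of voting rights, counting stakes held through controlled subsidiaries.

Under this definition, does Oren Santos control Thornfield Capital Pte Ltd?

No

Oren holds 45% of Tessera, so Oren controls Tessera.
Tessera holds 43% of Juniper, so Oren controls Juniper.
In Thornfield, Oren's side holds only 23%, not > 25%.
So Oren does not control Thornfield.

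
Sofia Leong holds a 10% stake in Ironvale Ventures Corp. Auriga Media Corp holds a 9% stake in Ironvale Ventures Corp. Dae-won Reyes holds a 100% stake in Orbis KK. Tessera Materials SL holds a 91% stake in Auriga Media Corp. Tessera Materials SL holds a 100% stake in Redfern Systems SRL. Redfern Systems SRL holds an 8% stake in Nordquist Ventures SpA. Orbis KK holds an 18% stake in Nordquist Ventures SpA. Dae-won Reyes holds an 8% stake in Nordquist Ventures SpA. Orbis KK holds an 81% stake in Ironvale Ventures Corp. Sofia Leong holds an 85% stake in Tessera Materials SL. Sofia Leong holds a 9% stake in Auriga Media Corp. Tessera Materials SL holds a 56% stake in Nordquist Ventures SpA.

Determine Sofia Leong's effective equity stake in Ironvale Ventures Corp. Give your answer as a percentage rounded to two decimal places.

17.77%

Sofia reaches Ironvale along 3 paths.
Via Tessera → Auriga: 85% × 91% × 9% = 6.9615%.
Via Auriga: 9% × 9% = 0.81%.
Direct stake: 10% = 10%.
Total: 6.9615% + 0.81% + 10% = 17.7715%.
Rounded: 17.77%.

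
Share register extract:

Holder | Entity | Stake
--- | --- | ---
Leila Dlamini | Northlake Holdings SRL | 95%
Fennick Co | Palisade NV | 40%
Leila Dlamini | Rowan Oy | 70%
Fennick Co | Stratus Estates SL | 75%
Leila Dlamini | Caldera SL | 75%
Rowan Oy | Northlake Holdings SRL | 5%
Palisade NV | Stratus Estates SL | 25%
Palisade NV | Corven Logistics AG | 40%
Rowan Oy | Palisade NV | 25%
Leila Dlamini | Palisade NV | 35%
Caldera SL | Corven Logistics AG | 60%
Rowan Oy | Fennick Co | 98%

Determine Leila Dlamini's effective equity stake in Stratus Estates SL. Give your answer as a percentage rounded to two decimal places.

Leila reaches Stratus along 4 paths.
Via Rowan → Fennick: 70% × 98% × 75% = 51.45%.
Via Palisade: 35% × 25% = 8.75%.
Via Rowan → Fennick → Palisade: 70% × 98% × 40% × 25% = 6.86%.
Via Rowan → Palisade: 70% × 25% × 25% = 4.375%.
Total: 51.45% + 8.75% + 6.86% + 4.375% = 71.435%.
Rounded: 71.44%.

71.44%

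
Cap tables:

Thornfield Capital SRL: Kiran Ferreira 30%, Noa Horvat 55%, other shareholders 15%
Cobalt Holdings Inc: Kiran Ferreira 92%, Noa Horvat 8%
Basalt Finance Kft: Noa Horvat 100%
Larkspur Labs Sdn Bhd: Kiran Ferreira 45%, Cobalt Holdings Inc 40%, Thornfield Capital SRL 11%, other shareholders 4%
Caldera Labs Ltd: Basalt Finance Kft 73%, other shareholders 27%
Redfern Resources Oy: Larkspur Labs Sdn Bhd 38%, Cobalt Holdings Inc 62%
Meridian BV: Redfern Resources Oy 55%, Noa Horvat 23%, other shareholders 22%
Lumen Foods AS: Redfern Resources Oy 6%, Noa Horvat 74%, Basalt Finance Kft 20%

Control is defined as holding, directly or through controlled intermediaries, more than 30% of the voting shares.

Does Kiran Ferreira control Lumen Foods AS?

No

Kiran holds 92% of Cobalt, so Kiran controls Cobalt.
Kiran and Cobalt together hold 45% + 40% = 85% of Larkspur, so Kiran controls Larkspur.
Larkspur and Cobalt together hold 38% + 62% = 100% of Redfern, so Kiran controls Redfern.
Redfern holds 55% of Meridian, so Kiran controls Meridian.
In Lumen, Kiran's side holds only 6%, not > 30%.
So Kiran does not control Lumen.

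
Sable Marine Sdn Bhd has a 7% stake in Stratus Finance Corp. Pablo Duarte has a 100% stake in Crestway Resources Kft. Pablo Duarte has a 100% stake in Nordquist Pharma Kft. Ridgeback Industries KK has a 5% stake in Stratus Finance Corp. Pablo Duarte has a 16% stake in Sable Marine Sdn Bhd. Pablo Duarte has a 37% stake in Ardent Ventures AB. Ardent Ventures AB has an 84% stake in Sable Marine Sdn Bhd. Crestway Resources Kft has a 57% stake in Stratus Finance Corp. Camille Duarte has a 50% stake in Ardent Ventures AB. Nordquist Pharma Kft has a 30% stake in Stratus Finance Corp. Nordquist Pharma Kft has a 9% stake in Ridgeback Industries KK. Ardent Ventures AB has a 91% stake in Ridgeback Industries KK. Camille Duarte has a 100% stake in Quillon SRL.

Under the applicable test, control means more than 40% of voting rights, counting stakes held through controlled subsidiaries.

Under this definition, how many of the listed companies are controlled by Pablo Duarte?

Pablo holds 100% of Nordquist, so Pablo controls Nordquist.
Pablo holds 100% of Crestway, so Pablo controls Crestway.
Nordquist and Crestway together hold 30% + 57% = 87% of Stratus, so Pablo controls Stratus.
No other company's threshold is met.
Pablo controls 3 companies.

3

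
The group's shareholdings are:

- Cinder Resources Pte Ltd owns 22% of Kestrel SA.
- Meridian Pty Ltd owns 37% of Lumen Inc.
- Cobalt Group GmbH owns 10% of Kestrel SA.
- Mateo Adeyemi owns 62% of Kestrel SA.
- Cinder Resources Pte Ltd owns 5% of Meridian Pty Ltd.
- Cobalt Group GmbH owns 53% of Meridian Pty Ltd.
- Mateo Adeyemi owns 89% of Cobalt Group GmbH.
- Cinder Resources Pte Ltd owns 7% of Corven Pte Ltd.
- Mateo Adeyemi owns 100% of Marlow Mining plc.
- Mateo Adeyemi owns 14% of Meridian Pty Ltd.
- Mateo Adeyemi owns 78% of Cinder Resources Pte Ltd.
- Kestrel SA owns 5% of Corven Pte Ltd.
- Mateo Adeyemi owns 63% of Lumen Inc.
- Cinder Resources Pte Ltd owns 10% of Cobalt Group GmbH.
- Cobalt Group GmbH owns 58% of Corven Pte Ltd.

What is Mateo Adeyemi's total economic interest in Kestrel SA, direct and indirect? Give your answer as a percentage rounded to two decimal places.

88.84%

Mateo reaches Kestrel along 4 paths.
Direct stake: 62% = 62%.
Via Cobalt: 89% × 10% = 8.9%.
Via Cinder → Cobalt: 78% × 10% × 10% = 0.78%.
Via Cinder: 78% × 22% = 17.16%.
Total: 62% + 8.9% + 0.78% + 17.16% = 88.84%.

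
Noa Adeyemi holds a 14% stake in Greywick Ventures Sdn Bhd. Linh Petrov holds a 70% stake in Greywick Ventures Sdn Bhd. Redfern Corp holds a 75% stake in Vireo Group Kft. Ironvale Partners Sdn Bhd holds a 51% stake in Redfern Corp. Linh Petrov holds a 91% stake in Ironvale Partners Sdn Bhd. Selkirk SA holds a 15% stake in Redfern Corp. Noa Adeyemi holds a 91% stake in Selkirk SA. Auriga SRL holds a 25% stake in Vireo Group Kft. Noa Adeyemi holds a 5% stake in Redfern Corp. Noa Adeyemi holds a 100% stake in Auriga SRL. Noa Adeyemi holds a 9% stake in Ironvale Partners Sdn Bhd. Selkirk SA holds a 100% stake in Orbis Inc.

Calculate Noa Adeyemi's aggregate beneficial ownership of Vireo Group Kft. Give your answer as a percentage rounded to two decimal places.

Noa reaches Vireo along 4 paths.
Via Auriga: 100% × 25% = 25%.
Via Selkirk → Redfern: 91% × 15% × 75% = 10.2375%.
Via Redfern: 5% × 75% = 3.75%.
Via Ironvale → Redfern: 9% × 51% × 75% = 3.4425%.
Total: 25% + 10.2375% + 3.75% + 3.4425% = 42.43%.

42.43%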